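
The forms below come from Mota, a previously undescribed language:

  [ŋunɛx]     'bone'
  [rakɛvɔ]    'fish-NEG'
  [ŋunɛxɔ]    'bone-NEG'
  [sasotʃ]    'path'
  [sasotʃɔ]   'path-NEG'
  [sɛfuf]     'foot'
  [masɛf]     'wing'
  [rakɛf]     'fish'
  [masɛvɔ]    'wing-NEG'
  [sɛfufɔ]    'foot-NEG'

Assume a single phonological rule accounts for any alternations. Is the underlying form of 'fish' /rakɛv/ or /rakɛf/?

The stem for 'fish' ends in [v] in [rakɛvɔ] but [f] in [rakɛf].
The stem 'foot' ([sɛfufɔ], [sɛfuf]) shows [f] unchanged in both environments, so [f] cannot be basic with [v] derived before the NEG suffix.
The underlying segment must be /v/; voiced obstruents become voiceless word-finally, yielding [f] there.

/rakɛv/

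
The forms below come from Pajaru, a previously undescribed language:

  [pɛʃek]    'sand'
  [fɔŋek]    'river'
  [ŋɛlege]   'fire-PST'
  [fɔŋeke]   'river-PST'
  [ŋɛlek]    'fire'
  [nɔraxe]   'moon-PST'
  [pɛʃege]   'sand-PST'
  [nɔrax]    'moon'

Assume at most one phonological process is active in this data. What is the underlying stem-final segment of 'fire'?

The stem for 'fire' ends in [g] in [ŋɛlege] but [k] in [ŋɛlek].
If /k/ were underlying and a rule turned it into [g] before the PST suffix, 'river' would also alternate; but it has [k] in both [fɔŋeke] and [fɔŋek].
The alternation reflects word-final obstruent devoicing: voiced obstruents become voiceless word-finally. /g/ is underlying.

/g/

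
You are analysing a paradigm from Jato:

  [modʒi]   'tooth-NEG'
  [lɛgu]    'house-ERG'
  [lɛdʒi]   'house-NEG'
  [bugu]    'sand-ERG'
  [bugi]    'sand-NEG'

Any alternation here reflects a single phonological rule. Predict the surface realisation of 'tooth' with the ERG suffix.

The stem for 'house' ends in [g] in [lɛgu] but [dʒ] in [lɛdʒi].
Compare 'sand', with invariant [g] in [bugu] and [bugi]: an analysis with underlying /g/ and a rule producing [dʒ] before the NEG suffix would wrongly predict alternation here too.
Therefore /dʒ/ is basic and [g] is derived by depalatalization (palato-alveolar /dʒ/ becomes [g] when no front vowel follows).
The one attested form of 'tooth', [modʒi], shows underlying /modʒ/. Applying the same rule when no front vowel follows gives [mogu].

[mogu]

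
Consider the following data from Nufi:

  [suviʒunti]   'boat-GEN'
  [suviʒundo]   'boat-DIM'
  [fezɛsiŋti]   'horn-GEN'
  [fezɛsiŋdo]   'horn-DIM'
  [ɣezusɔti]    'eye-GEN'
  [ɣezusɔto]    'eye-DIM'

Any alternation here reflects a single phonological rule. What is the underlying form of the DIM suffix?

/-do/

The DIM suffix surfaces as [-do] and [-to], depending on the final segment of the stem.
By contrast the GEN suffix keeps its initial [t] throughout — that segment must be underlying.
So the underlying form is /-do/, and voiced stops become voiceless after a vowel.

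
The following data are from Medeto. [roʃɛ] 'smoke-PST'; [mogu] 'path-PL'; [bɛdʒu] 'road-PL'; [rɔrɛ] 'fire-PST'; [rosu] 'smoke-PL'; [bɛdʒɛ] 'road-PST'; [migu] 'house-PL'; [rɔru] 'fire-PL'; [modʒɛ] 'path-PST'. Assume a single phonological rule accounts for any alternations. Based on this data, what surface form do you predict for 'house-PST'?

[midʒɛ]

In [modʒɛ] and [mogu] the final segment of 'path' alternates: [dʒ] ~ [g].
The stem 'road' ([bɛdʒɛ], [bɛdʒu]) shows [dʒ] unchanged in both environments, so [dʒ] cannot be basic with [g] derived before the PL suffix.
Therefore /g/ is basic and [dʒ] is derived by palatalization before a front vowel (/g/ and /s/ become palato-alveolar [dʒ] and [ʃ] before a front vowel).
The one attested form of 'house', [migu], shows underlying /mig/. Applying the same rule before a front vowel gives [midʒɛ].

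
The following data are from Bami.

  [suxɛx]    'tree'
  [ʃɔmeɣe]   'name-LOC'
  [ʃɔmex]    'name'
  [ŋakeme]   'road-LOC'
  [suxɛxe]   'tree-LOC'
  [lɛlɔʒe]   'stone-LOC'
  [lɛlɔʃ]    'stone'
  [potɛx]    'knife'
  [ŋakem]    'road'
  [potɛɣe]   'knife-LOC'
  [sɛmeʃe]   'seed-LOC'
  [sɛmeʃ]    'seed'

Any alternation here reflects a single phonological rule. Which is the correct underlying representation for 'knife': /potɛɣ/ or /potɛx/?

In [potɛx] and [potɛɣe] the final segment of 'knife' alternates: [x] ~ [ɣ].
If /x/ were underlying and a rule turned it into [ɣ] before the LOC suffix, 'tree' would also alternate; but it has [x] in both [suxɛx] and [suxɛxe].
The alternation reflects word-final obstruent devoicing: voiced obstruents become voiceless word-finally. /ɣ/ is underlying.

/potɛɣ/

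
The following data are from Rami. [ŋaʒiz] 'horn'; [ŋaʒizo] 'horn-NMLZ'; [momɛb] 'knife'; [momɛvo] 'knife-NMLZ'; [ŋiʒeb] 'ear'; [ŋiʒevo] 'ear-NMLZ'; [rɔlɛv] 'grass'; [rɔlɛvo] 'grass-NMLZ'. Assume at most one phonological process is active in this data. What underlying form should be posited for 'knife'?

The root 'knife' surfaces as [momɛb] and [momɛvo], with a stem-final [b] ~ [v] alternation.
But 'grass' keeps [v] in both environments ([rɔlɛv], [rɔlɛvo]), so there is no rule changing /v/ to [b] in isolation.
The underlying segment must be /b/; voiced stops become fricatives between vowels, yielding [v] there.

/momɛb/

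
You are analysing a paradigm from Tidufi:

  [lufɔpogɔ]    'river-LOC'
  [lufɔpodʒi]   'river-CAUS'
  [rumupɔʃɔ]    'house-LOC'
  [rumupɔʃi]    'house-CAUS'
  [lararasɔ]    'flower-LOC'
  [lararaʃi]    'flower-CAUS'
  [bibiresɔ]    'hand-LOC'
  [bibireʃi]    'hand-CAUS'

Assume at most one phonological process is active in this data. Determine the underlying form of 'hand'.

'hand' shows [s] ~ [ʃ] at the end of the stem ([bibiresɔ] vs [bibireʃi]).
But 'house' keeps [ʃ] in both environments ([rumupɔʃɔ], [rumupɔʃi]), so there is no rule changing /ʃ/ to [s] before the LOC suffix.
So /s/ is underlying, and a rule of palatalization before a front vowel — /g/ and /s/ become palato-alveolar [dʒ] and [ʃ] before a front vowel — gives [ʃ].

/bibires/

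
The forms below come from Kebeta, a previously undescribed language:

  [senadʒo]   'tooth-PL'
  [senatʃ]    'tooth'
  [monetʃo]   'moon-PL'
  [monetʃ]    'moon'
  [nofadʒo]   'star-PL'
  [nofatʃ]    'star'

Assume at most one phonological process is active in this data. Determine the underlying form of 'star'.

The stem for 'star' ends in [dʒ] in [nofadʒo] but [tʃ] in [nofatʃ].
Compare 'moon', with invariant [tʃ] in [monetʃo] and [monetʃ]: an analysis with underlying /tʃ/ and a rule producing [dʒ] before the PL suffix would wrongly predict alternation here too.
Therefore /dʒ/ is basic and [tʃ] is derived by word-final obstruent devoicing (voiced obstruents become voiceless word-finally).
Hence 'star' is /nofadʒ/ underlyingly.

/nofadʒ/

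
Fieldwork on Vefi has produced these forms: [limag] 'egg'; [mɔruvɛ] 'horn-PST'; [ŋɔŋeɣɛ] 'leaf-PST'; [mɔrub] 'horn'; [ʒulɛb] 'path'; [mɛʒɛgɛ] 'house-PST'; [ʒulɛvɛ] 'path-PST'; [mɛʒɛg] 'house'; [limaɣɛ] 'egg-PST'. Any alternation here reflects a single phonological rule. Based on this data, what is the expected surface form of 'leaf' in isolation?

[ŋɔŋeg]

The root 'egg' surfaces as [limag] and [limaɣɛ], with a stem-final [g] ~ [ɣ] alternation.
Compare 'house', with invariant [g] in [mɛʒɛg] and [mɛʒɛgɛ]: an analysis with underlying /g/ and a rule producing [ɣ] before the PST suffix would wrongly predict alternation here too.
So /ɣ/ is underlying, and a rule of word-final hardening — voiced fricatives become stops word-finally — gives [g].
The one attested form of 'leaf', [ŋɔŋeɣɛ], shows underlying /ŋɔŋeɣ/. Applying the same rule word-finally gives [ŋɔŋeg].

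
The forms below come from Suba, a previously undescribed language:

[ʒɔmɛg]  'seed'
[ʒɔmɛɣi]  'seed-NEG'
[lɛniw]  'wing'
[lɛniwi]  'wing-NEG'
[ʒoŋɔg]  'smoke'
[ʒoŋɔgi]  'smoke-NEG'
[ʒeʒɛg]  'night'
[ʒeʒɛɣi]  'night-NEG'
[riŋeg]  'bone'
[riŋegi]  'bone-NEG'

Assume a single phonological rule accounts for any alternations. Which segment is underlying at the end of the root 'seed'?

/ɣ/

In [ʒɔmɛg] and [ʒɔmɛɣi] the final segment of 'seed' alternates: [g] ~ [ɣ].
Compare 'smoke', with invariant [g] in [ʒoŋɔg] and [ʒoŋɔgi]: an analysis with underlying /g/ and a rule producing [ɣ] before the NEG suffix would wrongly predict alternation here too.
The underlying segment must be /ɣ/; voiced fricatives become stops word-finally, yielding [g] there.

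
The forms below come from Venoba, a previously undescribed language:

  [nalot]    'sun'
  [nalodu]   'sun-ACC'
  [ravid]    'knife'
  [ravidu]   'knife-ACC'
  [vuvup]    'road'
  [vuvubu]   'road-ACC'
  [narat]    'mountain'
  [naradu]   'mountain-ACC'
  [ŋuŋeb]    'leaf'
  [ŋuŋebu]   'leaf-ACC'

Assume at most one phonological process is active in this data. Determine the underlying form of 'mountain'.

/narat/

In [narat] and [naradu] the final segment of 'mountain' alternates: [t] ~ [d].
But 'knife' keeps [d] in both environments ([ravid], [ravidu]), so there is no rule changing /d/ to [t] in isolation.
Therefore /t/ is basic and [d] is derived by intervocalic voicing (voiceless stops become voiced between vowels).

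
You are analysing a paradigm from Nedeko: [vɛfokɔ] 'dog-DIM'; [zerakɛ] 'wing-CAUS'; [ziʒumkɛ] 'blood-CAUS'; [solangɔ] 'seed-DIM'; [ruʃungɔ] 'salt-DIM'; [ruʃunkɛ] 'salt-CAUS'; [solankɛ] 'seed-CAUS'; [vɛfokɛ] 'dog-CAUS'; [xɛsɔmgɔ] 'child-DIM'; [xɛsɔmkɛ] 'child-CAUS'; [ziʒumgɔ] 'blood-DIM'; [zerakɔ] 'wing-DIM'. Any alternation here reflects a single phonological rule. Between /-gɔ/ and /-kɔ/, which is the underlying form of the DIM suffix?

/-gɔ/

The DIM morpheme has two allomorphs, [-gɔ] and [-kɔ].
The CAUS suffix, which begins with [k], is invariant after every stem; so [k] is not altered by any rule here.
The DIM suffix is therefore /-gɔ/ underlyingly, with post-vocalic devoicing: voiced stops become voiceless after a vowel.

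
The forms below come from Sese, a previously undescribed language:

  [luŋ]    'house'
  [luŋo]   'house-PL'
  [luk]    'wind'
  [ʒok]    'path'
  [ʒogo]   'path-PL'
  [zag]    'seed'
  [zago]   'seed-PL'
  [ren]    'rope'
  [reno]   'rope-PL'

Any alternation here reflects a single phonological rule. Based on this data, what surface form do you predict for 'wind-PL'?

'path' shows [k] ~ [g] at the end of the stem ([ʒok] vs [ʒogo]).
If /g/ were underlying and a rule turned it into [k] in isolation, 'seed' would also alternate; but it has [g] in both [zag] and [zago].
The underlying segment must be /k/; voiceless stops become voiced between vowels, yielding [g] there.
The one attested form of 'wind', [luk], shows underlying /luk/. Applying the same rule between vowels gives [lugo].

[lugo]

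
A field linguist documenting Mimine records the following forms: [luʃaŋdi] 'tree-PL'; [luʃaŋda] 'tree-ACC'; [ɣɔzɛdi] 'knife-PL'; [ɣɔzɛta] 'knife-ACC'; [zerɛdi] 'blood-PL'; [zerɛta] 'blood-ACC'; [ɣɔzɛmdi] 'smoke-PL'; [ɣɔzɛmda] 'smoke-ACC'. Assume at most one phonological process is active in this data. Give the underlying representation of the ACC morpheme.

/-ta/

The ACC morpheme has two allomorphs, [-da] and [-ta].
The PL suffix, which begins with [d], is invariant after every stem; so [d] is not altered by any rule here.
The ACC suffix is therefore /-ta/ underlyingly, with post-nasal voicing: voiceless stops become voiced after a nasal.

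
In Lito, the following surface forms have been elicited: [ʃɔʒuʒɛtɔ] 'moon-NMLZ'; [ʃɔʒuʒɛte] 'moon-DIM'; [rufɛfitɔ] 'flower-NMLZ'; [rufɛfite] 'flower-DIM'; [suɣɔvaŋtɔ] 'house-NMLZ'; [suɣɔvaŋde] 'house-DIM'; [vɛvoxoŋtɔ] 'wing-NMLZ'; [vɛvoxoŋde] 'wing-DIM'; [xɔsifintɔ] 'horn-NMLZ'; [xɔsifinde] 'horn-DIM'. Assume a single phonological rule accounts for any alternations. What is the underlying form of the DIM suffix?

The DIM morpheme has two allomorphs, [-de] and [-te].
By contrast the NMLZ suffix keeps its initial [t] throughout — that segment must be underlying.
The DIM suffix is therefore /-de/ underlyingly, with post-vocalic devoicing: voiced stops become voiceless after a vowel.

/-de/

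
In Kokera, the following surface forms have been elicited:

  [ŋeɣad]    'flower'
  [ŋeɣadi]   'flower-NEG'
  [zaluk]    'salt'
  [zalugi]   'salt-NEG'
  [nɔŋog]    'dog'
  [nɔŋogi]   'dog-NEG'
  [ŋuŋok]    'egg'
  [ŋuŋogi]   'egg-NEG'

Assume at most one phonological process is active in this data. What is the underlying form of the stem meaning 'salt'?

In [zaluk] and [zalugi] the final segment of 'salt' alternates: [k] ~ [g].
The stem 'dog' ([nɔŋog], [nɔŋogi]) shows [g] unchanged in both environments, so [g] cannot be basic with [k] derived in isolation.
So /k/ is underlying, and a rule of intervocalic voicing — voiceless stops become voiced between vowels — gives [g].
The underlying form of 'salt' is therefore /zaluk/.

/zaluk/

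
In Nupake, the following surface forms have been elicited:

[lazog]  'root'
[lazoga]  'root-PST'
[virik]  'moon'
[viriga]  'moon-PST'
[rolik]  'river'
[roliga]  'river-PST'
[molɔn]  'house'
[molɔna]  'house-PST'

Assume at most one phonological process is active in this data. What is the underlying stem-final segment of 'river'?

In [rolik] and [roliga] the final segment of 'river' alternates: [k] ~ [g].
If /g/ were underlying and a rule turned it into [k] in isolation, 'root' would also alternate; but it has [g] in both [lazog] and [lazoga].
The alternation reflects intervocalic voicing: voiceless stops become voiced between vowels. /k/ is underlying.

/k/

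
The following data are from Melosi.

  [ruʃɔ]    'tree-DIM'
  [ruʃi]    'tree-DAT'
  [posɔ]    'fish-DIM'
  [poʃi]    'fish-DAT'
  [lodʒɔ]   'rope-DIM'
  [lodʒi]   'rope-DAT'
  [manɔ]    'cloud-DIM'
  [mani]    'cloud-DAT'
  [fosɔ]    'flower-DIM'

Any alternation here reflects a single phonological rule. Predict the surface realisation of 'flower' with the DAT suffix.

[foʃi]

The root 'fish' surfaces as [posɔ] and [poʃi], with a stem-final [s] ~ [ʃ] alternation.
If /ʃ/ were underlying and a rule turned it into [s] before the DIM suffix, 'tree' would also alternate; but it has [ʃ] in both [ruʃɔ] and [ruʃi].
The underlying segment must be /s/; /s/ becomes palato-alveolar [ʃ] before a front vowel, yielding [ʃ] there.
From [fosɔ] the stem 'flower' is /fos/; before a front vowel this yields [foʃi].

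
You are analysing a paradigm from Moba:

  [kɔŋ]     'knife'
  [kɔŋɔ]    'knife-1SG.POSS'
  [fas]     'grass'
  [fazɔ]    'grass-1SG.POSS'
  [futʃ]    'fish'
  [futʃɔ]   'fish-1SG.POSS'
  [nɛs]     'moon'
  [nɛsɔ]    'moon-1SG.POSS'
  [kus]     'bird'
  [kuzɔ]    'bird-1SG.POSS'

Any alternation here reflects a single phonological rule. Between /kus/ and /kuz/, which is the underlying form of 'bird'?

'bird' shows [s] ~ [z] at the end of the stem ([kus] vs [kuzɔ]).
But 'moon' keeps [s] in both environments ([nɛs], [nɛsɔ]), so there is no rule changing /s/ to [z] before the 1SG.POSS suffix.
Therefore /z/ is basic and [s] is derived by word-final obstruent devoicing (voiced obstruents become voiceless word-finally).

/kuz/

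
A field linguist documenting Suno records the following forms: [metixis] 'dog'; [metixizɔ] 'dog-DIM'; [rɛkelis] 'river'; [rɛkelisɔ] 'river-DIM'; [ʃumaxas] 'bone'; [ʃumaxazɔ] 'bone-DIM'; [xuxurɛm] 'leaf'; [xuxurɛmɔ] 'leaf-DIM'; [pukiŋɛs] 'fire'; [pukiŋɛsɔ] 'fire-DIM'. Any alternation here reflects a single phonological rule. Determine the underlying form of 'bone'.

/ʃumaxaz/

In [ʃumaxas] and [ʃumaxazɔ] the final segment of 'bone' alternates: [s] ~ [z].
But 'river' keeps [s] in both environments ([rɛkelis], [rɛkelisɔ]), so there is no rule changing /s/ to [z] before the DIM suffix.
Therefore /z/ is basic and [s] is derived by word-final obstruent devoicing (voiced obstruents become voiceless word-finally).
Hence 'bone' is /ʃumaxaz/ underlyingly.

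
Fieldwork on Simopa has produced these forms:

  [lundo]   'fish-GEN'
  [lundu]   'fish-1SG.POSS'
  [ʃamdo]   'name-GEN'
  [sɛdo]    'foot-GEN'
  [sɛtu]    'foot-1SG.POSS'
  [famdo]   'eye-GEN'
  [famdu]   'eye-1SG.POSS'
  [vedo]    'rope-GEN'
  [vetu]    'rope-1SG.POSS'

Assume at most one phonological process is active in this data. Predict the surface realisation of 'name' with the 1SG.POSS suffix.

The 1SG.POSS morpheme has two allomorphs, [-du] and [-tu].
The GEN suffix, which begins with [d], is invariant after every stem; so [d] is not altered by any rule here.
The 1SG.POSS suffix is therefore /-tu/ underlyingly, with post-nasal voicing: voiceless stops become voiced after a nasal.
After 'name', which ends in a nasal, the suffix surfaces as [-du], giving [ʃamdu].

[ʃamdu]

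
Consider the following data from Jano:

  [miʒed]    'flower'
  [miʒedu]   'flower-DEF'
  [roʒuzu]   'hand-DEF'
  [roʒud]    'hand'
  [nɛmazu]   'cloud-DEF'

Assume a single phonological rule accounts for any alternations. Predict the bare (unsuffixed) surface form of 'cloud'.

[nɛmad]

'hand' shows [z] ~ [d] at the end of the stem ([roʒuzu] vs [roʒud]).
But 'flower' keeps [d] in both environments ([miʒedu], [miʒed]), so there is no rule changing /d/ to [z] before the DEF suffix.
The alternation reflects word-final hardening: voiced fricatives become stops word-finally. /z/ is underlying.
The one attested form of 'cloud', [nɛmazu], shows underlying /nɛmaz/. Applying the same rule word-finally gives [nɛmad].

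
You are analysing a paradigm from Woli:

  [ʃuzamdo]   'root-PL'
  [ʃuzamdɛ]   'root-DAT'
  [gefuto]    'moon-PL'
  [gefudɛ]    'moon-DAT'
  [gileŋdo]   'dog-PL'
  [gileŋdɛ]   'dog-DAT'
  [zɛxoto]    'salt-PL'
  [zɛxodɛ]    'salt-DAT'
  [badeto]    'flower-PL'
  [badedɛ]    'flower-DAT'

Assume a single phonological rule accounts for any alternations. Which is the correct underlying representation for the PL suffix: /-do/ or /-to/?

The PL suffix surfaces as [-do] and [-to], depending on the final segment of the stem.
The DAT suffix, which begins with [d], is invariant after every stem; so [d] is not altered by any rule here.
The PL suffix is therefore /-to/ underlyingly, with post-nasal voicing: voiceless stops become voiced after a nasal.

/-to/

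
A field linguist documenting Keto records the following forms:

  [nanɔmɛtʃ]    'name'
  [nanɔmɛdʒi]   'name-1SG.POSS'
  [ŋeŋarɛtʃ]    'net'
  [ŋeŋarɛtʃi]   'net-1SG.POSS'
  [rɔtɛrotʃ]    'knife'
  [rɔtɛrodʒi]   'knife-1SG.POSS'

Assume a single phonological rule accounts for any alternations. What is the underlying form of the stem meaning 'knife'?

In [rɔtɛrotʃ] and [rɔtɛrodʒi] the final segment of 'knife' alternates: [tʃ] ~ [dʒ].
But 'net' keeps [tʃ] in both environments ([ŋeŋarɛtʃ], [ŋeŋarɛtʃi]), so there is no rule changing /tʃ/ to [dʒ] before the 1SG.POSS suffix.
So /dʒ/ is underlying, and a rule of word-final obstruent devoicing — voiced obstruents become voiceless word-finally — gives [tʃ].

/rɔtɛrodʒ/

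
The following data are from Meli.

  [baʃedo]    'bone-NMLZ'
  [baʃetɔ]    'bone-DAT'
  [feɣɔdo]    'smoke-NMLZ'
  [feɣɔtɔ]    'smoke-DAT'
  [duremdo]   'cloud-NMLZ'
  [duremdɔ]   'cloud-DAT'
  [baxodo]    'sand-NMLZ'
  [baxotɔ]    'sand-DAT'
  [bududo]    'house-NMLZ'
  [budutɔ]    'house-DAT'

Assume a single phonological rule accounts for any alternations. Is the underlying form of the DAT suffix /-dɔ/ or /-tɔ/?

/-tɔ/

The DAT suffix surfaces as [-dɔ] and [-tɔ], depending on the final segment of the stem.
The NMLZ suffix, which begins with [d], is invariant after every stem; so [d] is not altered by any rule here.
So the underlying form is /-tɔ/, and voiceless stops become voiced after a nasal.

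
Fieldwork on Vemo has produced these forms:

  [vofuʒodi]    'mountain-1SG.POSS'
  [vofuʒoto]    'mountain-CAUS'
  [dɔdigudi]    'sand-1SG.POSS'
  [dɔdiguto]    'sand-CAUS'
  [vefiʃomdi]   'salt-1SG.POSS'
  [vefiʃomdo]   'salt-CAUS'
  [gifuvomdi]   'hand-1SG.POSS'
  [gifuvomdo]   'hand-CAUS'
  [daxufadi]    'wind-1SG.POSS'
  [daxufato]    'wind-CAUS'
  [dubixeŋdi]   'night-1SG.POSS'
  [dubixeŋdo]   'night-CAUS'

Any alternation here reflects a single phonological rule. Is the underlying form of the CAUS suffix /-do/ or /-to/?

/-to/

The CAUS morpheme has two allomorphs, [-do] and [-to].
By contrast the 1SG.POSS suffix keeps its initial [d] throughout — that segment must be underlying.
So the underlying form is /-to/, and voiceless stops become voiced after a nasal.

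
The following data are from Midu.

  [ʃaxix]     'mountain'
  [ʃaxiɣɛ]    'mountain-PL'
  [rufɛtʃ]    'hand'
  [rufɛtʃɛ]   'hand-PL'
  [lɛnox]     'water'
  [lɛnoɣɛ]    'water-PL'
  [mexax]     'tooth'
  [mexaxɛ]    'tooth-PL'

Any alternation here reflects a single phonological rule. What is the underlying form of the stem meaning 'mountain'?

The root 'mountain' surfaces as [ʃaxix] and [ʃaxiɣɛ], with a stem-final [x] ~ [ɣ] alternation.
But 'tooth' keeps [x] in both environments ([mexax], [mexaxɛ]), so there is no rule changing /x/ to [ɣ] before the PL suffix.
Therefore /ɣ/ is basic and [x] is derived by word-final obstruent devoicing (voiced obstruents become voiceless word-finally).
Hence 'mountain' is /ʃaxiɣ/ underlyingly.

/ʃaxiɣ/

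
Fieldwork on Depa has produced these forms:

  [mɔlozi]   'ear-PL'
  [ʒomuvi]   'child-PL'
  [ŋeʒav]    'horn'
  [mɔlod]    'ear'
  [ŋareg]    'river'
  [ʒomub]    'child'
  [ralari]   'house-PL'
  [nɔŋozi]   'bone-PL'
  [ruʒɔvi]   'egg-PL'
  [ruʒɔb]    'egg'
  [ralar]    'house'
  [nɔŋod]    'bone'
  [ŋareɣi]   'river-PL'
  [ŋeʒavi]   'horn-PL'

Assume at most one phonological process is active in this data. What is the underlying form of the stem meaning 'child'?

/ʒomub/

The root 'child' surfaces as [ʒomub] and [ʒomuvi], with a stem-final [b] ~ [v] alternation.
Compare 'horn', with invariant [v] in [ŋeʒav] and [ŋeʒavi]: an analysis with underlying /v/ and a rule producing [b] in isolation would wrongly predict alternation here too.
The underlying segment must be /b/; voiced stops become fricatives between vowels, yielding [v] there.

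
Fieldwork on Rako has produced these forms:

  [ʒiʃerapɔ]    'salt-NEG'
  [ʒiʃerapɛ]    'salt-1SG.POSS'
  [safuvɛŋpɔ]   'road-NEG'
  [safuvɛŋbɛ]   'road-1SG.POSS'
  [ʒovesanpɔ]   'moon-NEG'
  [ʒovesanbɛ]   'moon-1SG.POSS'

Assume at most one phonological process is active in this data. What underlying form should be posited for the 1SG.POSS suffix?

/-bɛ/

The 1SG.POSS morpheme has two allomorphs, [-bɛ] and [-pɛ].
By contrast the NEG suffix keeps its initial [p] throughout — that segment must be underlying.
So the underlying form is /-bɛ/, and voiced stops become voiceless after a vowel.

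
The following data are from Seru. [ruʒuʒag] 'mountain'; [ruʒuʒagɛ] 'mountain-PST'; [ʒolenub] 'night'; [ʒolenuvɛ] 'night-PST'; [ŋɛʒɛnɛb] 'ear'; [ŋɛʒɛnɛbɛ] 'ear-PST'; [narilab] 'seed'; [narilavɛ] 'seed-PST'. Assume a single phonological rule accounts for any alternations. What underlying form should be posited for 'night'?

/ʒolenuv/

'night' shows [b] ~ [v] at the end of the stem ([ʒolenub] vs [ʒolenuvɛ]).
Compare 'ear', with invariant [b] in [ŋɛʒɛnɛb] and [ŋɛʒɛnɛbɛ]: an analysis with underlying /b/ and a rule producing [v] before the PST suffix would wrongly predict alternation here too.
Therefore /v/ is basic and [b] is derived by word-final hardening (voiced fricatives become stops word-finally).
Hence 'night' is /ʒolenuv/ underlyingly.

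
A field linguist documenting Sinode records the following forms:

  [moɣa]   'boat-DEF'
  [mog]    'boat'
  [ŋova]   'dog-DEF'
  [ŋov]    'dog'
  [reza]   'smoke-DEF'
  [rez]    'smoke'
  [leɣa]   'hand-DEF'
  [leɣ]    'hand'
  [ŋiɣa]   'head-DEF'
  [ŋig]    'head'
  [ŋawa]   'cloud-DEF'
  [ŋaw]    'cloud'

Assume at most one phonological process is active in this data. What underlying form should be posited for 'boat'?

The stem for 'boat' ends in [ɣ] in [moɣa] but [g] in [mog].
If /ɣ/ were underlying and a rule turned it into [g] in isolation, 'hand' would also alternate; but it has [ɣ] in both [leɣa] and [leɣ].
The alternation reflects intervocalic spirantization: voiced stops become fricatives between vowels. /g/ is underlying.
So 'boat' = /mog/.

/mog/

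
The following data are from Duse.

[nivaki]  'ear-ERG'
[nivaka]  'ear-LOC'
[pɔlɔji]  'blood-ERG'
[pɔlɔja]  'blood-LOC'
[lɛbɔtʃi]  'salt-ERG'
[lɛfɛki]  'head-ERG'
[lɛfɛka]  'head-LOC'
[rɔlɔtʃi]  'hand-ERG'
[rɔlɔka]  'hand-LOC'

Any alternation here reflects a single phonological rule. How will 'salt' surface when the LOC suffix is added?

[lɛbɔka]

In [rɔlɔtʃi] and [rɔlɔka] the final segment of 'hand' alternates: [tʃ] ~ [k].
The stem 'head' ([lɛfɛki], [lɛfɛka]) shows [k] unchanged in both environments, so [k] cannot be basic with [tʃ] derived before the ERG suffix.
Therefore /tʃ/ is basic and [k] is derived by depalatalization (palato-alveolar /tʃ/ becomes [k] when no front vowel follows).
From [lɛbɔtʃi] the stem 'salt' is /lɛbɔtʃ/; when no front vowel follows this yields [lɛbɔka].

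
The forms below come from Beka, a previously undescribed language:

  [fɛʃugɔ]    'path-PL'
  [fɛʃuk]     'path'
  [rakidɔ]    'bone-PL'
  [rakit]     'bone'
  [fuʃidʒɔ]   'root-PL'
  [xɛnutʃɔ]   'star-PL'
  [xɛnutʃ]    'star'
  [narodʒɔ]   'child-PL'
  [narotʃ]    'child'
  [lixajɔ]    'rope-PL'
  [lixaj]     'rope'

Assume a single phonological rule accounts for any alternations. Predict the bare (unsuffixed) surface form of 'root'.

In [narodʒɔ] and [narotʃ] the final segment of 'child' alternates: [dʒ] ~ [tʃ].
If /tʃ/ were underlying and a rule turned it into [dʒ] before the PL suffix, 'star' would also alternate; but it has [tʃ] in both [xɛnutʃɔ] and [xɛnutʃ].
So /dʒ/ is underlying, and a rule of word-final obstruent devoicing — voiced obstruents become voiceless word-finally — gives [tʃ].
From [fuʃidʒɔ] the stem 'root' is /fuʃidʒ/; word-finally this yields [fuʃitʃ].

[fuʃitʃ]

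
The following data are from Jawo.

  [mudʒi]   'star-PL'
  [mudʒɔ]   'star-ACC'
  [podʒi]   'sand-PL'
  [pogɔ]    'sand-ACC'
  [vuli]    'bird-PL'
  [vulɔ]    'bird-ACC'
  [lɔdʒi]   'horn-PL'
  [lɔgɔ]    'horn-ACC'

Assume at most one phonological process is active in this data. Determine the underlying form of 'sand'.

/pog/

The root 'sand' surfaces as [podʒi] and [pogɔ], with a stem-final [dʒ] ~ [g] alternation.
Compare 'star', with invariant [dʒ] in [mudʒi] and [mudʒɔ]: an analysis with underlying /dʒ/ and a rule producing [g] before the ACC suffix would wrongly predict alternation here too.
The alternation reflects palatalization before a front vowel: /g/ becomes palato-alveolar [dʒ] before a front vowel. /g/ is underlying.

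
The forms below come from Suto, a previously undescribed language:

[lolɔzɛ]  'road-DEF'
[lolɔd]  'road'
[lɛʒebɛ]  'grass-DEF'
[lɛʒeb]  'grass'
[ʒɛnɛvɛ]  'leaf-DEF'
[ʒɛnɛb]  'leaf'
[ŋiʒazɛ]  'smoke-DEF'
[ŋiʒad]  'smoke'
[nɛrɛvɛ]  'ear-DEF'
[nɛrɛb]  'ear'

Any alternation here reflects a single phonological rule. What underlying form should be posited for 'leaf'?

/ʒɛnɛv/

The stem for 'leaf' ends in [v] in [ʒɛnɛvɛ] but [b] in [ʒɛnɛb].
The stem 'grass' ([lɛʒebɛ], [lɛʒeb]) shows [b] unchanged in both environments, so [b] cannot be basic with [v] derived before the DEF suffix.
So /v/ is underlying, and a rule of word-final hardening — voiced fricatives become stops word-finally — gives [b].
The underlying form of 'leaf' is therefore /ʒɛnɛv/.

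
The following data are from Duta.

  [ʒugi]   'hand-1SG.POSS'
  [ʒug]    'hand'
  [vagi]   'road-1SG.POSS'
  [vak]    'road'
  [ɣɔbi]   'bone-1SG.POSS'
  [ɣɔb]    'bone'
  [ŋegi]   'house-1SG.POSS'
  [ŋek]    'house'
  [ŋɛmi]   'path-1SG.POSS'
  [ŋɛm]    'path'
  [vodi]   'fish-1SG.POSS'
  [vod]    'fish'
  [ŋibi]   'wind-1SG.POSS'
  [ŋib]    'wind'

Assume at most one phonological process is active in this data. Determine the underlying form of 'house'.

/ŋek/

In [ŋegi] and [ŋek] the final segment of 'house' alternates: [g] ~ [k].
The stem 'hand' ([ʒugi], [ʒug]) shows [g] unchanged in both environments, so [g] cannot be basic with [k] derived in isolation.
The underlying segment must be /k/; voiceless stops become voiced between vowels, yielding [g] there.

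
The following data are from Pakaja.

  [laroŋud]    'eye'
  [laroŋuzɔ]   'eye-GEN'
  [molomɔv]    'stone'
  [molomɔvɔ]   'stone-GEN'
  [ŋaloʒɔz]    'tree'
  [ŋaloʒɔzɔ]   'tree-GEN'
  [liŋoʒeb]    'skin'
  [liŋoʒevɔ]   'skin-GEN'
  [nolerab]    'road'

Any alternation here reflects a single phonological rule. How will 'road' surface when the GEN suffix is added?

'skin' shows [b] ~ [v] at the end of the stem ([liŋoʒeb] vs [liŋoʒevɔ]).
If /v/ were underlying and a rule turned it into [b] in isolation, 'stone' would also alternate; but it has [v] in both [molomɔv] and [molomɔvɔ].
The alternation reflects intervocalic spirantization: voiced stops become fricatives between vowels. /b/ is underlying.
The one attested form of 'road', [nolerab], shows underlying /nolerab/. Applying the same rule between vowels gives [noleravɔ].

[noleravɔ]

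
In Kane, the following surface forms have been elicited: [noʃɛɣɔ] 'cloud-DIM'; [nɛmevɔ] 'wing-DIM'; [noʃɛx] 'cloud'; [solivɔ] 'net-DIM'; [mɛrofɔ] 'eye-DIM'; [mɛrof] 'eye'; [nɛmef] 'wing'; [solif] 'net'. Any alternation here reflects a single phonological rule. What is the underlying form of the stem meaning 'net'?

In [solif] and [solivɔ] the final segment of 'net' alternates: [f] ~ [v].
Compare 'eye', with invariant [f] in [mɛrof] and [mɛrofɔ]: an analysis with underlying /f/ and a rule producing [v] before the DIM suffix would wrongly predict alternation here too.
So /v/ is underlying, and a rule of word-final obstruent devoicing — voiced obstruents become voiceless word-finally — gives [f].
The underlying form of 'net' is therefore /soliv/.

/soliv/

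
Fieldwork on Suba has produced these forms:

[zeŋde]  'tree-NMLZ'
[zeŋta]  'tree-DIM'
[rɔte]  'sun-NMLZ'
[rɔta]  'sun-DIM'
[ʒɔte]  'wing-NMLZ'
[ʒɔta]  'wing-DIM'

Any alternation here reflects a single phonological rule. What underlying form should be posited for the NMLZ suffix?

/-de/

The NMLZ suffix surfaces as [-de] and [-te], depending on the final segment of the stem.
The DIM suffix, which begins with [t], is invariant after every stem; so [t] is not altered by any rule here.
So the underlying form is /-de/, and voiced stops become voiceless after a vowel.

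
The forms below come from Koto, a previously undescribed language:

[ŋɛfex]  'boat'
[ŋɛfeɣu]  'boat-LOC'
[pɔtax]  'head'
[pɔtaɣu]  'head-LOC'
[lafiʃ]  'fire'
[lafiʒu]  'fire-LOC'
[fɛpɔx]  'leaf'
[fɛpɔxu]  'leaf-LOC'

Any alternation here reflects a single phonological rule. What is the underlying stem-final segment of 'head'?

The stem for 'head' ends in [x] in [pɔtax] but [ɣ] in [pɔtaɣu].
If /x/ were underlying and a rule turned it into [ɣ] before the LOC suffix, 'leaf' would also alternate; but it has [x] in both [fɛpɔx] and [fɛpɔxu].
Therefore /ɣ/ is basic and [x] is derived by word-final obstruent devoicing (voiced obstruents become voiceless word-finally).

/ɣ/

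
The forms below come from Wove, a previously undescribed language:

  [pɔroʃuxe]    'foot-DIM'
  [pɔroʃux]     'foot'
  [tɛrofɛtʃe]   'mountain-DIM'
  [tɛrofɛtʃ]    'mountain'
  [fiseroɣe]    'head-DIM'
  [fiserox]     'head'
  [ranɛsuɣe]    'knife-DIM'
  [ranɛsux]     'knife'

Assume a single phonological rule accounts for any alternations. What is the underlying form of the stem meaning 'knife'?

/ranɛsuɣ/

'knife' shows [ɣ] ~ [x] at the end of the stem ([ranɛsuɣe] vs [ranɛsux]).
If /x/ were underlying and a rule turned it into [ɣ] before the DIM suffix, 'foot' would also alternate; but it has [x] in both [pɔroʃuxe] and [pɔroʃux].
The underlying segment must be /ɣ/; voiced obstruents become voiceless word-finally, yielding [x] there.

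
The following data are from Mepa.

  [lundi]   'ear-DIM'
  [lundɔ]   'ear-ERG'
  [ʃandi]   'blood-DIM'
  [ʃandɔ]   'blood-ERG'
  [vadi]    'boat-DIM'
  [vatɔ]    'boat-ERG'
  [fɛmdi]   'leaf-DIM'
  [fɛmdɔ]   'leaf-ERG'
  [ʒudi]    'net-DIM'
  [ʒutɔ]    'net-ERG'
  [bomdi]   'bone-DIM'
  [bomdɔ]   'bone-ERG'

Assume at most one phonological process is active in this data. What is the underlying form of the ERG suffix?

The ERG suffix surfaces as [-dɔ] and [-tɔ], depending on the final segment of the stem.
By contrast the DIM suffix keeps its initial [d] throughout — that segment must be underlying.
The ERG suffix is therefore /-tɔ/ underlyingly, with post-nasal voicing: voiceless stops become voiced after a nasal.

/-tɔ/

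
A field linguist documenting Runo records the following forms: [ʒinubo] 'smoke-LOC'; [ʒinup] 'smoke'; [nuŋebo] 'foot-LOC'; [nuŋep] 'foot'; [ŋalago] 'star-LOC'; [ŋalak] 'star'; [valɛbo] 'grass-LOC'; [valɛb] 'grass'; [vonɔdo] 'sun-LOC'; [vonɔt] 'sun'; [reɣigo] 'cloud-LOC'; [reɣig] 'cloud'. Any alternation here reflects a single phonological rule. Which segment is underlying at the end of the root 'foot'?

/p/

The root 'foot' surfaces as [nuŋebo] and [nuŋep], with a stem-final [b] ~ [p] alternation.
Compare 'grass', with invariant [b] in [valɛbo] and [valɛb]: an analysis with underlying /b/ and a rule producing [p] in isolation would wrongly predict alternation here too.
The underlying segment must be /p/; voiceless stops become voiced between vowels, yielding [b] there.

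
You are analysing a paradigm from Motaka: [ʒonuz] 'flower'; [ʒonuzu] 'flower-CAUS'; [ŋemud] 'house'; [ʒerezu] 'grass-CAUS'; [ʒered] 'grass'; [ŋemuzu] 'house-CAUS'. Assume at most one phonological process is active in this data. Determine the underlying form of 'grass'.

/ʒered/

The stem for 'grass' ends in [z] in [ʒerezu] but [d] in [ʒered].
The stem 'flower' ([ʒonuzu], [ʒonuz]) shows [z] unchanged in both environments, so [z] cannot be basic with [d] derived in isolation.
Therefore /d/ is basic and [z] is derived by intervocalic spirantization (voiced stops become fricatives between vowels).
The underlying form of 'grass' is therefore /ʒered/.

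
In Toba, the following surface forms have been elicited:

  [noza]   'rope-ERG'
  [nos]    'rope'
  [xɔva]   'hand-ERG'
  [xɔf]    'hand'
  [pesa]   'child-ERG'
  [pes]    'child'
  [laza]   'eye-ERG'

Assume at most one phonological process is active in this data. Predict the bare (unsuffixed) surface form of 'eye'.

The stem for 'rope' ends in [z] in [noza] but [s] in [nos].
But 'child' keeps [s] in both environments ([pesa], [pes]), so there is no rule changing /s/ to [z] before the ERG suffix.
The alternation reflects word-final obstruent devoicing: voiced obstruents become voiceless word-finally. /z/ is underlying.
From [laza] the stem 'eye' is /laz/; word-finally this yields [las].

[las]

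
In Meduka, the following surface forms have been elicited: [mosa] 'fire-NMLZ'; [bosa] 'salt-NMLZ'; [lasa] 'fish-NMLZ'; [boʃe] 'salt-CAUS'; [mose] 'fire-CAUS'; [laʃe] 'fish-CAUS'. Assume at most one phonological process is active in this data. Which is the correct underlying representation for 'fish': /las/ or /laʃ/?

In [laʃe] and [lasa] the final segment of 'fish' alternates: [ʃ] ~ [s].
If /s/ were underlying and a rule turned it into [ʃ] before the CAUS suffix, 'fire' would also alternate; but it has [s] in both [mose] and [mosa].
The underlying segment must be /ʃ/; palato-alveolar /ʃ/ becomes [s] when no front vowel follows, yielding [s] there.

/laʃ/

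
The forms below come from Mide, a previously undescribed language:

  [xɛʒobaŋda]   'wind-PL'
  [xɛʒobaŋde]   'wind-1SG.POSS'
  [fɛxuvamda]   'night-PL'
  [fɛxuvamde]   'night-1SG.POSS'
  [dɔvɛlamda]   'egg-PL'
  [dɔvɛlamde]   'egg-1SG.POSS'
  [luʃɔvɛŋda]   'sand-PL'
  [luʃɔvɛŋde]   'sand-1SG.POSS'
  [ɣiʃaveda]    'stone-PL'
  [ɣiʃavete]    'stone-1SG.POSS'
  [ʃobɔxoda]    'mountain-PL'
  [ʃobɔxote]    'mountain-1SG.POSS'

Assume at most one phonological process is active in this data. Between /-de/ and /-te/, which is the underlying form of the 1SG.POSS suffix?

The 1SG.POSS morpheme has two allomorphs, [-de] and [-te].
By contrast the PL suffix keeps its initial [d] throughout — that segment must be underlying.
The 1SG.POSS suffix is therefore /-te/ underlyingly, with post-nasal voicing: voiceless stops become voiced after a nasal.

/-te/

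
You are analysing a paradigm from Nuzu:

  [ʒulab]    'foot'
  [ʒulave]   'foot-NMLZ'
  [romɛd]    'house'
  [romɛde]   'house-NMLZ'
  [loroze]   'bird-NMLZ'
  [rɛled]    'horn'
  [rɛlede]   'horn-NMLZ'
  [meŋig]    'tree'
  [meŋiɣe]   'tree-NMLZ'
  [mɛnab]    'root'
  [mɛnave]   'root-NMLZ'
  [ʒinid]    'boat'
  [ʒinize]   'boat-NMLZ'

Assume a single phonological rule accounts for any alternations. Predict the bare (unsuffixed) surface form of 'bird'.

The root 'boat' surfaces as [ʒinid] and [ʒinize], with a stem-final [d] ~ [z] alternation.
Compare 'house', with invariant [d] in [romɛd] and [romɛde]: an analysis with underlying /d/ and a rule producing [z] before the NMLZ suffix would wrongly predict alternation here too.
The underlying segment must be /z/; voiced fricatives become stops word-finally, yielding [d] there.
From [loroze] the stem 'bird' is /loroz/; word-finally this yields [lorod].

[lorod]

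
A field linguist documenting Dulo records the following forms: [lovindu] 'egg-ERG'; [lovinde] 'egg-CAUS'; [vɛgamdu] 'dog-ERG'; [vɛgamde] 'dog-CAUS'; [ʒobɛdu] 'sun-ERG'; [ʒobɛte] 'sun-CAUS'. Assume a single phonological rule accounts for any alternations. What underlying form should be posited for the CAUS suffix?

The CAUS suffix surfaces as [-de] and [-te], depending on the final segment of the stem.
The ERG suffix, which begins with [d], is invariant after every stem; so [d] is not altered by any rule here.
The CAUS suffix is therefore /-te/ underlyingly, with post-nasal voicing: voiceless stops become voiced after a nasal.

/-te/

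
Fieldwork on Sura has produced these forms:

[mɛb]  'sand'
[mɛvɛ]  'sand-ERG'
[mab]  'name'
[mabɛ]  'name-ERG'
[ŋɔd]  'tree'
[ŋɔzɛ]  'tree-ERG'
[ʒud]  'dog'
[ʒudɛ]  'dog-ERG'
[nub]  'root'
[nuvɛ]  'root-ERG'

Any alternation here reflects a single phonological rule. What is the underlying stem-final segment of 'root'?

/v/

The root 'root' surfaces as [nub] and [nuvɛ], with a stem-final [b] ~ [v] alternation.
Compare 'name', with invariant [b] in [mab] and [mabɛ]: an analysis with underlying /b/ and a rule producing [v] before the ERG suffix would wrongly predict alternation here too.
Therefore /v/ is basic and [b] is derived by word-final hardening (voiced fricatives become stops word-finally).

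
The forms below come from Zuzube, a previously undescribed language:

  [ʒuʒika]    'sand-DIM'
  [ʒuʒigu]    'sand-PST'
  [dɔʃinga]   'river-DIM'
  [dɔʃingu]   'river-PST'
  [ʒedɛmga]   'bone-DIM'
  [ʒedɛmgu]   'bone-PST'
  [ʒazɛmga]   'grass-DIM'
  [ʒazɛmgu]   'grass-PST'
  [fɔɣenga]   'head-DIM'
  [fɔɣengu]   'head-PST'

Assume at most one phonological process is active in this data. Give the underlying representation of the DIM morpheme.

/-ka/

The DIM morpheme has two allomorphs, [-ga] and [-ka].
The PST suffix, which begins with [g], is invariant after every stem; so [g] is not altered by any rule here.
So the underlying form is /-ka/, and voiceless stops become voiced after a nasal.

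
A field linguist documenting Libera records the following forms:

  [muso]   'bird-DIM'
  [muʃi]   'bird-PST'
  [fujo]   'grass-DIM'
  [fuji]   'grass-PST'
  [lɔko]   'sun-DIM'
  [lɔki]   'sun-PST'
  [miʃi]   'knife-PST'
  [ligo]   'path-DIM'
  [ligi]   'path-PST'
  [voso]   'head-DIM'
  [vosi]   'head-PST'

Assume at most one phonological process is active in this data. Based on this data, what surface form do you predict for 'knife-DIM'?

In [muso] and [muʃi] the final segment of 'bird' alternates: [s] ~ [ʃ].
If /s/ were underlying and a rule turned it into [ʃ] before the PST suffix, 'head' would also alternate; but it has [s] in both [voso] and [vosi].
So /ʃ/ is underlying, and a rule of depalatalization — palato-alveolar /ʃ/ becomes [s] when no front vowel follows — gives [s].
The one attested form of 'knife', [miʃi], shows underlying /miʃ/. Applying the same rule when no front vowel follows gives [miso].

[miso]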